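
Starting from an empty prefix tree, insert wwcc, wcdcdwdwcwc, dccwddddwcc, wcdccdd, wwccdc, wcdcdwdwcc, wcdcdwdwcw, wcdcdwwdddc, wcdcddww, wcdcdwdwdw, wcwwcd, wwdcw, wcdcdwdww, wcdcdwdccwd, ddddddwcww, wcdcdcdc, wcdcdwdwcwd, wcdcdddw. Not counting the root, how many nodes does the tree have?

68

Insert word by word; a character creates a node only if that edge doesn't already exist:
  "wwcc" → 4 new (w, w, c, c)
  "wcdcdwdwcwc" → prefix "w" already present; 10 new (c, d, c, d, w, d, w, c, w, c)
  "dccwddddwcc" → 11 new (d, c, c, w, d, d, d, d, w, c, c)
  "wcdccdd" → prefix "wcdc" already present; 3 new (c, d, d)
  "wwccdc" → prefix "wwcc" already present; 2 new (d, c)
  "wcdcdwdwcc" → prefix "wcdcdwdwc" already present; 1 new (c)
  "wcdcdwdwcw" → prefix "wcdcdwdwcw" already present; 0 new (none)
  "wcdcdwwdddc" → prefix "wcdcdw" already present; 5 new (w, d, d, d, c)
  "wcdcddww" → prefix "wcdcd" already present; 3 new (d, w, w)
  "wcdcdwdwdw" → prefix "wcdcdwdw" already present; 2 new (d, w)
  "wcwwcd" → prefix "wc" already present; 4 new (w, w, c, d)
  "wwdcw" → prefix "ww" already present; 3 new (d, c, w)
  "wcdcdwdww" → prefix "wcdcdwdw" already present; 1 new (w)
  "wcdcdwdccwd" → prefix "wcdcdwd" already present; 4 new (c, c, w, d)
  "ddddddwcww" → prefix "d" already present; 9 new (d, d, d, d, d, w, c, w, w)
  "wcdcdcdc" → prefix "wcdcd" already present; 3 new (c, d, c)
  "wcdcdwdwcwd" → prefix "wcdcdwdwcw" already present; 1 new (d)
  "wcdcdddw" → prefix "wcdcdd" already present; 2 new (d, w)
Total nodes = 4 + 10 + 11 + 3 + 2 + 1 + 0 + 5 + 3 + 2 + 4 + 3 + 1 + 4 + 9 + 3 + 1 + 2 = 68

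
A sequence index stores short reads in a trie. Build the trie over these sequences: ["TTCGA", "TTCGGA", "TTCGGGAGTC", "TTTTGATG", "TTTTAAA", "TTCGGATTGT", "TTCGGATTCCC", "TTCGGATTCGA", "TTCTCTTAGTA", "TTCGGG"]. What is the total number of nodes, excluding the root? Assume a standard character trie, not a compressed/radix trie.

38

Trie structure (* marks end of a word):
(root)
└─ T
   └─ T
      ├─ C
      │  ├─ G
      │  │  ├─ A *
      │  │  └─ G
      │  │     ├─ A *
      │  │     │  └─ T
      │  │     │     └─ T
      │  │     │        ├─ C
      │  │     │        │  ├─ C
      │  │     │        │  │  └─ C *
      │  │     │        │  └─ G
      │  │     │        │     └─ A *
      │  │     │        └─ G
      │  │     │           └─ T *
      │  │     └─ G *
      │  │        └─ A
      │  │           └─ G
      │  │              └─ T
      │  │                 └─ C *
      │  └─ T
      │     └─ C
      │        └─ T
      │           └─ T
      │              └─ A
      │                 └─ G
      │                    └─ T
      │                       └─ A *
      └─ T
         └─ T
            ├─ A
            │  └─ A
            │     └─ A *
            └─ G
               └─ A
                  └─ T
                     └─ G *
Counting every labelled node above: 38.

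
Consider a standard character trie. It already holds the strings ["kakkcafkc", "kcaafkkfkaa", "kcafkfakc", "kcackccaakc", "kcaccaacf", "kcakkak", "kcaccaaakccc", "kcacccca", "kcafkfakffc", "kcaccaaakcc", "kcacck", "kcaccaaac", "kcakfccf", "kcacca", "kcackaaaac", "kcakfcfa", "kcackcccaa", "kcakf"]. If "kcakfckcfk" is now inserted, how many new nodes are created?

Walking "kcakfckcfk" from the root, the first 6 characters ("kcakfc") follow existing edges; "k" is the first miss.
New nodes needed: |"kcakfckcfk"| − 6 = 10 − 6 = 4.

4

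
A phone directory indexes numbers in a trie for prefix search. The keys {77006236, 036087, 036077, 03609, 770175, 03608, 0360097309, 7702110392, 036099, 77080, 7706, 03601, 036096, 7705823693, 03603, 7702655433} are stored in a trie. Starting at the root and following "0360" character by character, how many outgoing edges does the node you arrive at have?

6

Follow the path "0360" to its node, then look at its outgoing edges.
Characters that immediately follow "0360" among the stored strings: {0, 1, 3, 7, 8, 9}.
That node has 6 child edges.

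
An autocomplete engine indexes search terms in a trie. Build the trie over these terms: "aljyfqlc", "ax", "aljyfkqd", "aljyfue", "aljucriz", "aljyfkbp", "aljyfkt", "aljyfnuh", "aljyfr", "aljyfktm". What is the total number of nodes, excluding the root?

Insert word by word; a character creates a node only if that edge doesn't already exist:
  "aljyfqlc" → 8 new (a, l, j, y, f, q, l, c)
  "ax" → prefix "a" already present; 1 new (x)
  "aljyfkqd" → prefix "aljyf" already present; 3 new (k, q, d)
  "aljyfue" → prefix "aljyf" already present; 2 new (u, e)
  "aljucriz" → prefix "alj" already present; 5 new (u, c, r, i, z)
  "aljyfkbp" → prefix "aljyfk" already present; 2 new (b, p)
  "aljyfkt" → prefix "aljyfk" already present; 1 new (t)
  "aljyfnuh" → prefix "aljyf" already present; 3 new (n, u, h)
  "aljyfr" → prefix "aljyf" already present; 1 new (r)
  "aljyfktm" → prefix "aljyfkt" already present; 1 new (m)
Total nodes = 8 + 1 + 3 + 2 + 5 + 2 + 1 + 3 + 1 + 1 = 27

27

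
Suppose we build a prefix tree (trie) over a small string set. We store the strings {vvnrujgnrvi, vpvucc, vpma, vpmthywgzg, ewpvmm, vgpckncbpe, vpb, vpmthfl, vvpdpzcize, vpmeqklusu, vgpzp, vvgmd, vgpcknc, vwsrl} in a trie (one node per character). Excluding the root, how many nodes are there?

Insert word by word; a character creates a node only if that edge doesn't already exist:
  "vvnrujgnrvi" → 11 new (v, v, n, r, u, j, g, n, r, v, i)
  "vpvucc" → prefix "v" already present; 5 new (p, v, u, c, c)
  "vpma" → prefix "vp" already present; 2 new (m, a)
  "vpmthywgzg" → prefix "vpm" already present; 7 new (t, h, y, w, g, z, g)
  "ewpvmm" → 6 new (e, w, p, v, m, m)
  "vgpckncbpe" → prefix "v" already present; 9 new (g, p, c, k, n, c, b, p, e)
  "vpb" → prefix "vp" already present; 1 new (b)
  "vpmthfl" → prefix "vpmth" already present; 2 new (f, l)
  "vvpdpzcize" → prefix "vv" already present; 8 new (p, d, p, z, c, i, z, e)
  "vpmeqklusu" → prefix "vpm" already present; 7 new (e, q, k, l, u, s, u)
  "vgpzp" → prefix "vgp" already present; 2 new (z, p)
  "vvgmd" → prefix "vv" already present; 3 new (g, m, d)
  "vgpcknc" → prefix "vgpcknc" already present; 0 new (none)
  "vwsrl" → prefix "v" already present; 4 new (w, s, r, l)
Total nodes = 11 + 5 + 2 + 7 + 6 + 9 + 1 + 2 + 8 + 7 + 2 + 3 + 0 + 4 = 67

67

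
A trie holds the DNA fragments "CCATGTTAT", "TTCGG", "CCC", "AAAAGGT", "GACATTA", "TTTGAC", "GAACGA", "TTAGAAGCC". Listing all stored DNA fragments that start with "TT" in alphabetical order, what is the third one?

TTTGAC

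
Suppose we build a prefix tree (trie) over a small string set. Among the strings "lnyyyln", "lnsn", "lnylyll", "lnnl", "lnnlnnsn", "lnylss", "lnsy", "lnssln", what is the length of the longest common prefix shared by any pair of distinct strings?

The deepest shared node is where two words last agree before diverging.
e.g. "lnnl" and "lnnlnnsn" share the prefix "lnnl" of length 4; no pair shares a longer one.
Longest shared-prefix length: 4

4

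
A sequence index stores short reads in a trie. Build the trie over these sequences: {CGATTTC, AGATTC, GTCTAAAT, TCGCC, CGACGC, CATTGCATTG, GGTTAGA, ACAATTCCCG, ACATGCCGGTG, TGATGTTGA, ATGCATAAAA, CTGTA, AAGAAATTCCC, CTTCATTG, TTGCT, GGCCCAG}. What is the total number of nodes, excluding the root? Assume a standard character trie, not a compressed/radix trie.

107

For each word, the new-node count is its length minus the longest prefix already in the trie:
  "CGATTTC" → 7 new (C, G, A, T, T, T, C)
  "AGATTC" → 6 new (A, G, A, T, T, C)
  "GTCTAAAT" → 8 new (G, T, C, T, A, A, A, T)
  "TCGCC" → 5 new (T, C, G, C, C)
  "CGACGC" → prefix "CGA" already present; 3 new (C, G, C)
  "CATTGCATTG" → prefix "C" already present; 9 new (A, T, T, G, C, A, T, T, G)
  "GGTTAGA" → prefix "G" already present; 6 new (G, T, T, A, G, A)
  "ACAATTCCCG" → prefix "A" already present; 9 new (C, A, A, T, T, C, C, C, G)
  "ACATGCCGGTG" → prefix "ACA" already present; 8 new (T, G, C, C, G, G, T, G)
  "TGATGTTGA" → prefix "T" already present; 8 new (G, A, T, G, T, T, G, A)
  "ATGCATAAAA" → prefix "A" already present; 9 new (T, G, C, A, T, A, A, A, A)
  "CTGTA" → prefix "C" already present; 4 new (T, G, T, A)
  "AAGAAATTCCC" → prefix "A" already present; 10 new (A, G, A, A, A, T, T, C, C, C)
  "CTTCATTG" → prefix "CT" already present; 6 new (T, C, A, T, T, G)
  "TTGCT" → prefix "T" already present; 4 new (T, G, C, T)
  "GGCCCAG" → prefix "GG" already present; 5 new (C, C, C, A, G)
Total nodes = 7 + 6 + 8 + 5 + 3 + 9 + 6 + 9 + 8 + 8 + 9 + 4 + 10 + 6 + 4 + 5 = 107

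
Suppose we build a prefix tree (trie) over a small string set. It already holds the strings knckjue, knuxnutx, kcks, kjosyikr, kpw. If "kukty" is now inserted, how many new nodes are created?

4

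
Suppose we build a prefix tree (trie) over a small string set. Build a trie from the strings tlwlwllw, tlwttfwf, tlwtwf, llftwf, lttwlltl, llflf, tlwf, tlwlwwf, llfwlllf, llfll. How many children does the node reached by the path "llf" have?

3

Walk "llf" from the root, arriving at one node.
Distinct next characters after "llf": l, t, w.
That node has 3 child edges.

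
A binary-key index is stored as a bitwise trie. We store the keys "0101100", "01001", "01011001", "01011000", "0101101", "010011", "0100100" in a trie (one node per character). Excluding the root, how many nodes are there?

15

For each word, the new-node count is its length minus the longest prefix already in the trie:
  "0101100" → 7 new (0, 1, 0, 1, 1, 0, 0)
  "01001" → prefix "010" already present; 2 new (0, 1)
  "01011001" → prefix "0101100" already present; 1 new (1)
  "01011000" → prefix "0101100" already present; 1 new (0)
  "0101101" → prefix "010110" already present; 1 new (1)
  "010011" → prefix "01001" already present; 1 new (1)
  "0100100" → prefix "01001" already present; 2 new (0, 0)
Total nodes = 7 + 2 + 1 + 1 + 1 + 1 + 2 = 15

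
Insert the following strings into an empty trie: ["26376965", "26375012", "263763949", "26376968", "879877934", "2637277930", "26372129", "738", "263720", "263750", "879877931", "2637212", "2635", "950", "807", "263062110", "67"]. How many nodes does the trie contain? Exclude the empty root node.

54

Trace insertions, counting only characters that open a new branch:
  "26376965" → 8 new (2, 6, 3, 7, 6, 9, 6, 5)
  "26375012" → prefix "2637" already present; 4 new (5, 0, 1, 2)
  "263763949" → prefix "26376" already present; 4 new (3, 9, 4, 9)
  "26376968" → prefix "2637696" already present; 1 new (8)
  "879877934" → 9 new (8, 7, 9, 8, 7, 7, 9, 3, 4)
  "2637277930" → prefix "2637" already present; 6 new (2, 7, 7, 9, 3, 0)
  "26372129" → prefix "26372" already present; 3 new (1, 2, 9)
  "738" → 3 new (7, 3, 8)
  "263720" → prefix "26372" already present; 1 new (0)
  "263750" → prefix "263750" already present; 0 new (none)
  "879877931" → prefix "87987793" already present; 1 new (1)
  "2637212" → prefix "2637212" already present; 0 new (none)
  "2635" → prefix "263" already present; 1 new (5)
  "950" → 3 new (9, 5, 0)
  "807" → prefix "8" already present; 2 new (0, 7)
  "263062110" → prefix "263" already present; 6 new (0, 6, 2, 1, 1, 0)
  "67" → 2 new (6, 7)
Total nodes = 8 + 4 + 4 + 1 + 9 + 6 + 3 + 3 + 1 + 0 + 1 + 0 + 1 + 3 + 2 + 6 + 2 = 54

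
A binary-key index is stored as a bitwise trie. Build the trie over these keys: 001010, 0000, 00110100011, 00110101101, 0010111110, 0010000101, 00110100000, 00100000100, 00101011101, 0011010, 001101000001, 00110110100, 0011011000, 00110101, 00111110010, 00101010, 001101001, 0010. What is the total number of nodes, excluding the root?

Insert word by word; a character creates a node only if that edge doesn't already exist:
  "001010" → 6 new (0, 0, 1, 0, 1, 0)
  "0000" → prefix "00" already present; 2 new (0, 0)
  "00110100011" → prefix "001" already present; 8 new (1, 0, 1, 0, 0, 0, 1, 1)
  "00110101101" → prefix "0011010" already present; 4 new (1, 1, 0, 1)
  "0010111110" → prefix "00101" already present; 5 new (1, 1, 1, 1, 0)
  "0010000101" → prefix "0010" already present; 6 new (0, 0, 0, 1, 0, 1)
  "00110100000" → prefix "001101000" already present; 2 new (0, 0)
  "00100000100" → prefix "0010000" already present; 4 new (0, 1, 0, 0)
  "00101011101" → prefix "001010" already present; 5 new (1, 1, 1, 0, 1)
  "0011010" → prefix "0011010" already present; 0 new (none)
  "001101000001" → prefix "00110100000" already present; 1 new (1)
  "00110110100" → prefix "001101" already present; 5 new (1, 0, 1, 0, 0)
  "0011011000" → prefix "00110110" already present; 2 new (0, 0)
  "00110101" → prefix "00110101" already present; 0 new (none)
  "00111110010" → prefix "0011" already present; 7 new (1, 1, 1, 0, 0, 1, 0)
  "00101010" → prefix "0010101" already present; 1 new (0)
  "001101001" → prefix "00110100" already present; 1 new (1)
  "0010" → prefix "0010" already present; 0 new (none)
Total nodes = 6 + 2 + 8 + 4 + 5 + 6 + 2 + 4 + 5 + 0 + 1 + 5 + 2 + 0 + 7 + 1 + 1 + 0 = 59

59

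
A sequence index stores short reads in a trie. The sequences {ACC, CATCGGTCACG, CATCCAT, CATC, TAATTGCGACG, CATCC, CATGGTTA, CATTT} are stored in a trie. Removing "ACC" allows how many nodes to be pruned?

After clearing the end-marker at "ACC", prune upward until reaching a node still needed by another word.
No other word shares any prefix with "ACC", so all 3 of its nodes go.
Nodes removed: 3

3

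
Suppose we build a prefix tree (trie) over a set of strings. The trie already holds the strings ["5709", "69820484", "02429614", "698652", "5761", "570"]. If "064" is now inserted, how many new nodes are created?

Walking "064" from the root, the first 1 characters ("0") follow existing edges; "6" is the first miss.
Each of the 2 remaining characters creates one node.

2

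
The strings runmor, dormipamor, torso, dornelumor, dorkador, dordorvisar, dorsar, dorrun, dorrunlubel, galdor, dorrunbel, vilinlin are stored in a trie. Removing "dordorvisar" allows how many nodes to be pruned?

A node on "dordorvisar"'s path can go only if nothing else ends at it or branches off below it.
The suffix "dorvisar" (8 nodes) is used only by "dordorvisar"; the node for "dor" still has the child "m", so pruning stops there.
Nodes removed: 8

8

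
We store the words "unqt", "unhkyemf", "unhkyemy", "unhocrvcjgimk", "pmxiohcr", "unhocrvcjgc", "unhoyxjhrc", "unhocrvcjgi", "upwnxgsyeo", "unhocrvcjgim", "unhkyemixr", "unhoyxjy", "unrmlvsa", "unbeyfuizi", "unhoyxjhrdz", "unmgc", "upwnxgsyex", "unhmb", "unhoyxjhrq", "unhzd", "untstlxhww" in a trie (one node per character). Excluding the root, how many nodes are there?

Count nodes per top-level branch (shared prefixes stored once):
  'p'-branch (pmxiohcr): 8 nodes
  'u'-branch (unbeyfuizi, unhkyemf, unhkyemixr, unhkyemy, unhmb, unhocrvcjgc, unhocrvcjgi, unhocrvcjgim, unhocrvcjgimk, unhoyxjhrc, unhoyxjhrdz, unhoyxjhrq, unhoyxjy, unhzd, unmgc, unqt, unrmlvsa, untstlxhww, upwnxgsyeo, upwnxgsyex): 74 nodes
Sum: 82

82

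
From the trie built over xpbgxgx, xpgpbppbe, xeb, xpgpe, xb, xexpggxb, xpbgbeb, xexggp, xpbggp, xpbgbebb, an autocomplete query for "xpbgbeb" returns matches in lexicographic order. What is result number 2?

Filter for "xpbgbeb…" and sort: "xpbgbeb", "xpbgbebb"
Position 2: xpbgbebb

xpbgbebb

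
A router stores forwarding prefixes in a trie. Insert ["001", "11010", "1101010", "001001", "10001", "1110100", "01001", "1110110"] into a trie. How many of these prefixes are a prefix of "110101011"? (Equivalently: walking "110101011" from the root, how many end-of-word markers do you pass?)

2

Check each prefix of "110101011" against the stored set — each match is an end-marker on the path.
Prefixes of the query that are stored words: "11010", "1101010"
Count: 2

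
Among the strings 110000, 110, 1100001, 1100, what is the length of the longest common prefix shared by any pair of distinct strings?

Equivalently: take the maximum, over all pairs, of their longest common prefix length.
"110000" and "1100001" agree on "110000" (6 characters) before diverging; nothing deeper is shared.
Longest shared-prefix length: 6

6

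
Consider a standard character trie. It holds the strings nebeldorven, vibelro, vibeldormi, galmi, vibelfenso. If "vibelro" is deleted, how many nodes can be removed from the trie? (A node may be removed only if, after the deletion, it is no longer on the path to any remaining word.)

2

After clearing the end-marker at "vibelro", prune upward until reaching a node still needed by another word.
The suffix "ro" (2 nodes) is used only by "vibelro"; the node for "vibel" still has the child "d", so pruning stops there.
Nodes removed: 2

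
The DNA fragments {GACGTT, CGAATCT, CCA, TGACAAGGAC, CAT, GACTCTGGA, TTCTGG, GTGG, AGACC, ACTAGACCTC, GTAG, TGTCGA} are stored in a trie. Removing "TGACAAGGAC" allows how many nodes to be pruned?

8

After clearing the end-marker at "TGACAAGGAC", prune upward until reaching a node still needed by another word.
The suffix "ACAAGGAC" (8 nodes) is used only by "TGACAAGGAC"; the node for "TG" still has the child "T", so pruning stops there.
Nodes removed: 8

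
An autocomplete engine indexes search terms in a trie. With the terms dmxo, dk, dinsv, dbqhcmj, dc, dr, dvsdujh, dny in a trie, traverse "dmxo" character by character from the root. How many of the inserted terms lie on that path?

1

Check each prefix of "dmxo" against the stored set — each match is an end-marker on the path.
Prefixes of the query that are stored words: "dmxo"
Count: 1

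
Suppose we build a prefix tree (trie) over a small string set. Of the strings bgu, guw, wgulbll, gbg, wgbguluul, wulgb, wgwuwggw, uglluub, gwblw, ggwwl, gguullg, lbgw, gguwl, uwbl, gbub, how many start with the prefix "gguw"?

1

Filter for entries beginning with "gguw":
Words under "gguw": gguwl
Count: 1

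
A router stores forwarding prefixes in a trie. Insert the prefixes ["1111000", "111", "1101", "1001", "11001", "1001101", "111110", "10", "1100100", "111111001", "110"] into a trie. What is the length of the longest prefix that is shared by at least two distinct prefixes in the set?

Equivalently: take the maximum, over all pairs, of their longest common prefix length.
"11001" and "1100100" agree on "11001" (5 characters) before diverging; nothing deeper is shared.
Longest shared-prefix length: 5

5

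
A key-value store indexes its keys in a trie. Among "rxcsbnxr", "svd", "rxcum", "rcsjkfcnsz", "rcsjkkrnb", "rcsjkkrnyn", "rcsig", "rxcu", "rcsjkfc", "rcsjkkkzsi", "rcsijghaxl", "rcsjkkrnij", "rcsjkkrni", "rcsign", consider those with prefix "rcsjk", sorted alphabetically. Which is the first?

Words with prefix "rcsjk", in lexicographic order: "rcsjkfc", "rcsjkfcnsz", "rcsjkkkzsi", "rcsjkkrnb", "rcsjkkrni", "rcsjkkrnij", "rcsjkkrnyn"
Position 1: rcsjkfc

rcsjkfc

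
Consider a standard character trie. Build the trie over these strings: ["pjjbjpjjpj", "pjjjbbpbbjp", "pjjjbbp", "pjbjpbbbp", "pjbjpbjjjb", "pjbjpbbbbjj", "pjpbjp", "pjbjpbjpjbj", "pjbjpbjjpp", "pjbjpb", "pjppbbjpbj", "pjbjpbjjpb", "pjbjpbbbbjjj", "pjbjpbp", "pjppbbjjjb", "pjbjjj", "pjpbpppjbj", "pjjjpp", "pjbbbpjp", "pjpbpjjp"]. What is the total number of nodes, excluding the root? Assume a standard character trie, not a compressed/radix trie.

73

Trace insertions, counting only characters that open a new branch:
  "pjjbjpjjpj" → 10 new (p, j, j, b, j, p, j, j, p, j)
  "pjjjbbpbbjp" → prefix "pjj" already present; 8 new (j, b, b, p, b, b, j, p)
  "pjjjbbp" → prefix "pjjjbbp" already present; 0 new (none)
  "pjbjpbbbp" → prefix "pj" already present; 7 new (b, j, p, b, b, b, p)
  "pjbjpbjjjb" → prefix "pjbjpb" already present; 4 new (j, j, j, b)
  "pjbjpbbbbjj" → prefix "pjbjpbbb" already present; 3 new (b, j, j)
  "pjpbjp" → prefix "pj" already present; 4 new (p, b, j, p)
  "pjbjpbjpjbj" → prefix "pjbjpbj" already present; 4 new (p, j, b, j)
  "pjbjpbjjpp" → prefix "pjbjpbjj" already present; 2 new (p, p)
  "pjbjpb" → prefix "pjbjpb" already present; 0 new (none)
  "pjppbbjpbj" → prefix "pjp" already present; 7 new (p, b, b, j, p, b, j)
  "pjbjpbjjpb" → prefix "pjbjpbjjp" already present; 1 new (b)
  "pjbjpbbbbjjj" → prefix "pjbjpbbbbjj" already present; 1 new (j)
  "pjbjpbp" → prefix "pjbjpb" already present; 1 new (p)
  "pjppbbjjjb" → prefix "pjppbbj" already present; 3 new (j, j, b)
  "pjbjjj" → prefix "pjbj" already present; 2 new (j, j)
  "pjpbpppjbj" → prefix "pjpb" already present; 6 new (p, p, p, j, b, j)
  "pjjjpp" → prefix "pjjj" already present; 2 new (p, p)
  "pjbbbpjp" → prefix "pjb" already present; 5 new (b, b, p, j, p)
  "pjpbpjjp" → prefix "pjpbp" already present; 3 new (j, j, p)
Total nodes = 10 + 8 + 0 + 7 + 4 + 3 + 4 + 4 + 2 + 0 + 7 + 1 + 1 + 1 + 3 + 2 + 6 + 2 + 5 + 3 = 73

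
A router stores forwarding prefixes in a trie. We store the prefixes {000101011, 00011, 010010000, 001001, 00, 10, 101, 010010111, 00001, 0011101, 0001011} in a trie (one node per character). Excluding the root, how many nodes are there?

35

Insert word by word; a character creates a node only if that edge doesn't already exist:
  "000101011" → 9 new (0, 0, 0, 1, 0, 1, 0, 1, 1)
  "00011" → prefix "0001" already present; 1 new (1)
  "010010000" → prefix "0" already present; 8 new (1, 0, 0, 1, 0, 0, 0, 0)
  "001001" → prefix "00" already present; 4 new (1, 0, 0, 1)
  "00" → prefix "00" already present; 0 new (none)
  "10" → 2 new (1, 0)
  "101" → prefix "10" already present; 1 new (1)
  "010010111" → prefix "010010" already present; 3 new (1, 1, 1)
  "00001" → prefix "000" already present; 2 new (0, 1)
  "0011101" → prefix "001" already present; 4 new (1, 1, 0, 1)
  "0001011" → prefix "000101" already present; 1 new (1)
Total nodes = 9 + 1 + 8 + 4 + 0 + 2 + 1 + 3 + 2 + 4 + 1 = 35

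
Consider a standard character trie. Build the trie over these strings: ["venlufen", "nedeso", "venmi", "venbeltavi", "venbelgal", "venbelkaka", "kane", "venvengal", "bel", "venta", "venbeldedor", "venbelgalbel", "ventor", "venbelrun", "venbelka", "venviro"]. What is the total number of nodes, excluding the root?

Insert word by word; a character creates a node only if that edge doesn't already exist:
  "venlufen" → 8 new (v, e, n, l, u, f, e, n)
  "nedeso" → 6 new (n, e, d, e, s, o)
  "venmi" → prefix "ven" already present; 2 new (m, i)
  "venbeltavi" → prefix "ven" already present; 7 new (b, e, l, t, a, v, i)
  "venbelgal" → prefix "venbel" already present; 3 new (g, a, l)
  "venbelkaka" → prefix "venbel" already present; 4 new (k, a, k, a)
  "kane" → 4 new (k, a, n, e)
  "venvengal" → prefix "ven" already present; 6 new (v, e, n, g, a, l)
  "bel" → 3 new (b, e, l)
  "venta" → prefix "ven" already present; 2 new (t, a)
  "venbeldedor" → prefix "venbel" already present; 5 new (d, e, d, o, r)
  "venbelgalbel" → prefix "venbelgal" already present; 3 new (b, e, l)
  "ventor" → prefix "vent" already present; 2 new (o, r)
  "venbelrun" → prefix "venbel" already present; 3 new (r, u, n)
  "venbelka" → prefix "venbelka" already present; 0 new (none)
  "venviro" → prefix "venv" already present; 3 new (i, r, o)
Total nodes = 8 + 6 + 2 + 7 + 3 + 4 + 4 + 6 + 3 + 2 + 5 + 3 + 2 + 3 + 0 + 3 = 61

61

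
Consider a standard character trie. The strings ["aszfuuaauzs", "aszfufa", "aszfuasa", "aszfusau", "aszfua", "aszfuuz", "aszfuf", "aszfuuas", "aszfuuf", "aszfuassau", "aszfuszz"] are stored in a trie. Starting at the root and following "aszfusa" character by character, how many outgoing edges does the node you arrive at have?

Walk "aszfusa" from the root, arriving at one node.
Characters that immediately follow "aszfusa" among the stored strings: {u}.
That node has 1 child edge.

1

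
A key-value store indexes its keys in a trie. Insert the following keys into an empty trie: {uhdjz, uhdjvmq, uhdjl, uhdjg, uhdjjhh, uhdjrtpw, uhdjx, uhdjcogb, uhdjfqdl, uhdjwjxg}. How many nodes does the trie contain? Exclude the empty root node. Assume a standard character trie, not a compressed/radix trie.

30

Trie structure (* marks end of a word):
(root)
└─ u
   └─ h
      └─ d
         └─ j
            ├─ c
            │  └─ o
            │     └─ g
            │        └─ b *
            ├─ f
            │  └─ q
            │     └─ d
            │        └─ l *
            ├─ g *
            ├─ j
            │  └─ h
            │     └─ h *
            ├─ l *
            ├─ r
            │  └─ t
            │     └─ p
            │        └─ w *
            ├─ v
            │  └─ m
            │     └─ q *
            ├─ w
            │  └─ j
            │     └─ x
            │        └─ g *
            ├─ x *
            └─ z *
Counting every labelled node above: 30.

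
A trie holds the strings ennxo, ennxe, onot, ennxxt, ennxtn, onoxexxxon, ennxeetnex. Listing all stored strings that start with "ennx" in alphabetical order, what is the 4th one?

Filter for "ennx…" and sort: "ennxe", "ennxeetnex", "ennxo", "ennxtn", "ennxxt"
The 4th is ennxtn.

ennxtn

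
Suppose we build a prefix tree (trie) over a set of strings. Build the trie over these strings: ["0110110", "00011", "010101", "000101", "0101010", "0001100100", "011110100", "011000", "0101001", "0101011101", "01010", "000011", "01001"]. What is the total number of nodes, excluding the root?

Trace insertions, counting only characters that open a new branch:
  "0110110" → 7 new (0, 1, 1, 0, 1, 1, 0)
  "00011" → prefix "0" already present; 4 new (0, 0, 1, 1)
  "010101" → prefix "01" already present; 4 new (0, 1, 0, 1)
  "000101" → prefix "0001" already present; 2 new (0, 1)
  "0101010" → prefix "010101" already present; 1 new (0)
  "0001100100" → prefix "00011" already present; 5 new (0, 0, 1, 0, 0)
  "011110100" → prefix "011" already present; 6 new (1, 1, 0, 1, 0, 0)
  "011000" → prefix "0110" already present; 2 new (0, 0)
  "0101001" → prefix "01010" already present; 2 new (0, 1)
  "0101011101" → prefix "010101" already present; 4 new (1, 1, 0, 1)
  "01010" → prefix "01010" already present; 0 new (none)
  "000011" → prefix "000" already present; 3 new (0, 1, 1)
  "01001" → prefix "010" already present; 2 new (0, 1)
Total nodes = 7 + 4 + 4 + 2 + 1 + 5 + 6 + 2 + 2 + 4 + 0 + 3 + 2 = 42

42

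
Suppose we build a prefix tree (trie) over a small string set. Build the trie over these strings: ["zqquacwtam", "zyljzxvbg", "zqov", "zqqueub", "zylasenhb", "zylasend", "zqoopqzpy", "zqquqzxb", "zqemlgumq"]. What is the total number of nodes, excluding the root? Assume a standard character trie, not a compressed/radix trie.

47

For each word, the new-node count is its length minus the longest prefix already in the trie:
  "zqquacwtam" → 10 new (z, q, q, u, a, c, w, t, a, m)
  "zyljzxvbg" → prefix "z" already present; 8 new (y, l, j, z, x, v, b, g)
  "zqov" → prefix "zq" already present; 2 new (o, v)
  "zqqueub" → prefix "zqqu" already present; 3 new (e, u, b)
  "zylasenhb" → prefix "zyl" already present; 6 new (a, s, e, n, h, b)
  "zylasend" → prefix "zylasen" already present; 1 new (d)
  "zqoopqzpy" → prefix "zqo" already present; 6 new (o, p, q, z, p, y)
  "zqquqzxb" → prefix "zqqu" already present; 4 new (q, z, x, b)
  "zqemlgumq" → prefix "zq" already present; 7 new (e, m, l, g, u, m, q)
Total nodes = 10 + 8 + 2 + 3 + 6 + 1 + 6 + 4 + 7 = 47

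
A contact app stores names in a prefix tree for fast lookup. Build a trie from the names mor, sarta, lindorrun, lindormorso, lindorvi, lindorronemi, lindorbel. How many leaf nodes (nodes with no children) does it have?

Leaves are exactly the stored words that no other stored word extends.
Those words: "lindorbel", "lindormorso", "lindorronemi", "lindorrun", "lindorvi", "mor", "sarta"
Leaf count: 7

7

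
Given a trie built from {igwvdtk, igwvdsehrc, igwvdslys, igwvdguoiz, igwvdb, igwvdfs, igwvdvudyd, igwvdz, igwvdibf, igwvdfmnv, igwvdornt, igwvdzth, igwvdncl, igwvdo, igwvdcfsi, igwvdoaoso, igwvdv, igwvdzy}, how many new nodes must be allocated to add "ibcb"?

Walking "ibcb" from the root, the first 1 characters ("i") follow existing edges; "b" is the first miss.
New nodes needed: |"ibcb"| − 1 = 4 − 1 = 3.

3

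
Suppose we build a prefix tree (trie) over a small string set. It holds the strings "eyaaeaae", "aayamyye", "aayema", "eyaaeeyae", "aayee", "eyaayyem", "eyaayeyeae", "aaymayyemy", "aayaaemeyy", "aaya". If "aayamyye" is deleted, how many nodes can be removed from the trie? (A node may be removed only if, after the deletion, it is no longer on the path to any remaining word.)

4

A node on "aayamyye"'s path can go only if nothing else ends at it or branches off below it.
The suffix "myye" (4 nodes) is used only by "aayamyye"; the node for "aaya" still has the child "a", so pruning stops there.
Nodes removed: 4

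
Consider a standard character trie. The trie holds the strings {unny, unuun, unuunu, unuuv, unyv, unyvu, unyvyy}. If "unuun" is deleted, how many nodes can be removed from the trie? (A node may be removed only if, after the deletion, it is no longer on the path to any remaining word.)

A node on "unuun"'s path can go only if nothing else ends at it or branches off below it.
Every node on "unuun" is still needed (e.g. by "unuunu"), so nothing is freed.
Nodes removed: 0

0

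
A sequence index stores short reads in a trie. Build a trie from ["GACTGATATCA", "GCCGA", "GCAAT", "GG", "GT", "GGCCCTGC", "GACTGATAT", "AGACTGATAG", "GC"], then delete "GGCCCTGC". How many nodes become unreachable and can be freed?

6

Walk "GGCCCTGC" from the leaf back toward the root, removing each node that no remaining word uses.
The suffix "CCCTGC" (6 nodes) is used only by "GGCCCTGC"; "GG" is itself a stored word, so pruning stops there.
Nodes removed: 6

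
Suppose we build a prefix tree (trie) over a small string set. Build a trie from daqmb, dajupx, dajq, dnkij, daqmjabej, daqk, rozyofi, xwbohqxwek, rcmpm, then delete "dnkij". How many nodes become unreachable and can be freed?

After clearing the end-marker at "dnkij", prune upward until reaching a node still needed by another word.
The suffix "nkij" (4 nodes) is used only by "dnkij"; the node for "d" still has the child "a", so pruning stops there.
Nodes removed: 4

4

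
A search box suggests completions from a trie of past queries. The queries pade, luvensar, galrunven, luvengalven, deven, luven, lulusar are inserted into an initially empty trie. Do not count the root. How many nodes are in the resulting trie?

Trie structure (* marks end of a word):
(root)
├─ d
│  └─ e
│     └─ v
│        └─ e
│           └─ n *
├─ g
│  └─ a
│     └─ l
│        └─ r
│           └─ u
│              └─ n
│                 └─ v
│                    └─ e
│                       └─ n *
├─ l
│  └─ u
│     ├─ l
│     │  └─ u
│     │     └─ s
│     │        └─ a
│     │           └─ r *
│     └─ v
│        └─ e
│           └─ n *
│              ├─ g
│              │  └─ a
│              │     └─ l
│              │        └─ v
│              │           └─ e
│              │              └─ n *
│              └─ s
│                 └─ a
│                    └─ r *
└─ p
   └─ a
      └─ d
         └─ e *
Counting every labelled node above: 37.

37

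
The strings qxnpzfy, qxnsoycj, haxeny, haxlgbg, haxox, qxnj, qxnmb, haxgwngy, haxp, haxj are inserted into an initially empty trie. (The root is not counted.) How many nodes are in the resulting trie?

34

Count nodes per top-level branch (shared prefixes stored once):
  'h'-branch (haxeny, haxgwngy, haxj, haxlgbg, haxox, haxp): 19 nodes
  'q'-branch (qxnj, qxnmb, qxnpzfy, qxnsoycj): 15 nodes
Sum: 34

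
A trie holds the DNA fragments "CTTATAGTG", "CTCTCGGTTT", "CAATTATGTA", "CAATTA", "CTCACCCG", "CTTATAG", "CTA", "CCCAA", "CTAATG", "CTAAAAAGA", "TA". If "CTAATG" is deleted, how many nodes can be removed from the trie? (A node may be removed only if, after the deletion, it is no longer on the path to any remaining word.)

After clearing the end-marker at "CTAATG", prune upward until reaching a node still needed by another word.
The suffix "TG" (2 nodes) is used only by "CTAATG"; the node for "CTAA" still has the child "A", so pruning stops there.
Nodes removed: 2

2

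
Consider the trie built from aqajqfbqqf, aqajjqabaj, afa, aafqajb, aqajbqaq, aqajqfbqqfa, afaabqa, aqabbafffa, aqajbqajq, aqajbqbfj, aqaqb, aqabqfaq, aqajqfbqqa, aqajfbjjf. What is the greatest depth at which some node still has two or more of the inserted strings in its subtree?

The deepest shared node is where two words last agree before diverging.
e.g. "aqajqfbqqf" and "aqajqfbqqfa" share the prefix "aqajqfbqqf" of length 10; no pair shares a longer one.
Longest shared-prefix length: 10

10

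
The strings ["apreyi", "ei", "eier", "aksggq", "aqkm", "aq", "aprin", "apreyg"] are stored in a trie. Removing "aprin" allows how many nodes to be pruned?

2

After clearing the end-marker at "aprin", prune upward until reaching a node still needed by another word.
The suffix "in" (2 nodes) is used only by "aprin"; the node for "apr" still has the child "e", so pruning stops there.
Nodes removed: 2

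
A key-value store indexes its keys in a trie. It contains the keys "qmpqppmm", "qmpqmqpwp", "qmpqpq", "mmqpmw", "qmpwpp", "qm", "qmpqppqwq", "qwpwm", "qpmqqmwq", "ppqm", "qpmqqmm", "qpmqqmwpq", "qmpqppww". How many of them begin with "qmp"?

6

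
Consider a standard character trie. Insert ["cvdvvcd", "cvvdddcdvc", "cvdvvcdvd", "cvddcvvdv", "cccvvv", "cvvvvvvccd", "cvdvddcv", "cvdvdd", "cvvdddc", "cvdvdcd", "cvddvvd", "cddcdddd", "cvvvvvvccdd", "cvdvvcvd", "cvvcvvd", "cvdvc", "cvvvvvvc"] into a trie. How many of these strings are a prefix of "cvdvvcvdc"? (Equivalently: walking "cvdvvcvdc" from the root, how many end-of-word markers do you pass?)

Check each prefix of "cvdvvcvdc" against the stored set — each match is an end-marker on the path.
Prefixes of the query that are stored words: "cvdvvcvd"
Count: 1

1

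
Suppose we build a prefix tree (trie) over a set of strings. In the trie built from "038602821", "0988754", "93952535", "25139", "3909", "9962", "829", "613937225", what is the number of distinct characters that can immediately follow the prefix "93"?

1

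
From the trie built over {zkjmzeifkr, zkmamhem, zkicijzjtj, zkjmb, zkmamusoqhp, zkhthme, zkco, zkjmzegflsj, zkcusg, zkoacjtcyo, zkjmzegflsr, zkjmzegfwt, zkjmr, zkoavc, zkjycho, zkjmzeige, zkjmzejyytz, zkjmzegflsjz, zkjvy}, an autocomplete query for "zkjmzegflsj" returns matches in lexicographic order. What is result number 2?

zkjmzegflsjz

Words with prefix "zkjmzegflsj", in lexicographic order: "zkjmzegflsj", "zkjmzegflsjz"
Position 2: zkjmzegflsjz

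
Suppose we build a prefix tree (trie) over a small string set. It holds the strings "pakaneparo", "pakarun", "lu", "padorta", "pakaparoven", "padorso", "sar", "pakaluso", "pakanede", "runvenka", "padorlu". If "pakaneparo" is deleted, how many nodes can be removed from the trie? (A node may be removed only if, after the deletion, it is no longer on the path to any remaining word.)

4

Walk "pakaneparo" from the leaf back toward the root, removing each node that no remaining word uses.
The suffix "paro" (4 nodes) is used only by "pakaneparo"; the node for "pakane" still has the child "d", so pruning stops there.
Nodes removed: 4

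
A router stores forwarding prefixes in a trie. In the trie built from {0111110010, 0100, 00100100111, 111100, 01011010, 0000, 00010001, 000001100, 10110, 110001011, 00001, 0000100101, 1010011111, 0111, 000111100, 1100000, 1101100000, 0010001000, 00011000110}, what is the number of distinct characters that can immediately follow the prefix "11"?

2

Follow the path "11" to its node, then look at its outgoing edges.
Characters that immediately follow "11" among the stored strings: {0, 1}.
That node has 2 child edges.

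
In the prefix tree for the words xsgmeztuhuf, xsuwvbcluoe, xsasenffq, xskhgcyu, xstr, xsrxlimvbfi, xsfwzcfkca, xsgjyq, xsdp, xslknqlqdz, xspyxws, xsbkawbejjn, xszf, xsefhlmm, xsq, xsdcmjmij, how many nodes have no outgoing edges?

16

Leaves are exactly the stored words that no other stored word extends.
Those words: "xsasenffq", "xsbkawbejjn", "xsdcmjmij", "xsdp", "xsefhlmm", "xsfwzcfkca", "xsgjyq", "xsgmeztuhuf", "xskhgcyu", "xslknqlqdz", "xspyxws", "xsq", "xsrxlimvbfi", "xstr", "xsuwvbcluoe", "xszf"
Leaf count: 16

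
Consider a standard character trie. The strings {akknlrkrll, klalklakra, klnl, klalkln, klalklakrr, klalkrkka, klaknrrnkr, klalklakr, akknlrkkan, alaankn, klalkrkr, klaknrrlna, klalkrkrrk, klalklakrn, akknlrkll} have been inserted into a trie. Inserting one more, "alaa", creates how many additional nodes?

0

"alaa" is already a full path in the trie; only an end-marker is added.
No new nodes are needed: 0.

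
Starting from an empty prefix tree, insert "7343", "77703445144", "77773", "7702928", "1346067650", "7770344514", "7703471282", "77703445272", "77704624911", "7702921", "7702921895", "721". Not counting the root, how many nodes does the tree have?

54

For each word, the new-node count is its length minus the longest prefix already in the trie:
  "7343" → 4 new (7, 3, 4, 3)
  "77703445144" → prefix "7" already present; 10 new (7, 7, 0, 3, 4, 4, 5, 1, 4, 4)
  "77773" → prefix "777" already present; 2 new (7, 3)
  "7702928" → prefix "77" already present; 5 new (0, 2, 9, 2, 8)
  "1346067650" → 10 new (1, 3, 4, 6, 0, 6, 7, 6, 5, 0)
  "7770344514" → prefix "7770344514" already present; 0 new (none)
  "7703471282" → prefix "770" already present; 7 new (3, 4, 7, 1, 2, 8, 2)
  "77703445272" → prefix "77703445" already present; 3 new (2, 7, 2)
  "77704624911" → prefix "7770" already present; 7 new (4, 6, 2, 4, 9, 1, 1)
  "7702921" → prefix "770292" already present; 1 new (1)
  "7702921895" → prefix "7702921" already present; 3 new (8, 9, 5)
  "721" → prefix "7" already present; 2 new (2, 1)
Total nodes = 4 + 10 + 2 + 5 + 10 + 0 + 7 + 3 + 7 + 1 + 3 + 2 = 54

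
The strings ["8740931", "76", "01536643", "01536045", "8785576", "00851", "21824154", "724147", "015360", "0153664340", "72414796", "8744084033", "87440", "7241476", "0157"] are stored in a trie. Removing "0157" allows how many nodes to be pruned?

Walk "0157" from the leaf back toward the root, removing each node that no remaining word uses.
The suffix "7" (1 node) is used only by "0157"; the node for "015" still has the child "3", so pruning stops there.
Nodes removed: 1

1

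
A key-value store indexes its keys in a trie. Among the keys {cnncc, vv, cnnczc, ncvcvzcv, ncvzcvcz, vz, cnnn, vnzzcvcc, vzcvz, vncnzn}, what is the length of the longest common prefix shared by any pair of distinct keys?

Equivalently: take the maximum, over all pairs, of their longest common prefix length.
e.g. "cnncc" and "cnnczc" share the prefix "cnnc" of length 4; no pair shares a longer one.
Longest shared-prefix length: 4

4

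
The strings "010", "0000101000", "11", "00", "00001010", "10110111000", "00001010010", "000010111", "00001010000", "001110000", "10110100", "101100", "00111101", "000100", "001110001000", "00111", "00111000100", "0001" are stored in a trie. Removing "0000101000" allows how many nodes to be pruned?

0

After clearing the end-marker at "0000101000", prune upward until reaching a node still needed by another word.
Every node on "0000101000" is still needed (e.g. by "00001010000"), so nothing is freed.
Nodes removed: 0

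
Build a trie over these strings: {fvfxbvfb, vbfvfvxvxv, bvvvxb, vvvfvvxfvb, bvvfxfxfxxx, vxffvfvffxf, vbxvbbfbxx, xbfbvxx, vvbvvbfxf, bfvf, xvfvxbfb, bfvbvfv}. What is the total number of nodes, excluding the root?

87

For each word, the new-node count is its length minus the longest prefix already in the trie:
  "fvfxbvfb" → 8 new (f, v, f, x, b, v, f, b)
  "vbfvfvxvxv" → 10 new (v, b, f, v, f, v, x, v, x, v)
  "bvvvxb" → 6 new (b, v, v, v, x, b)
  "vvvfvvxfvb" → prefix "v" already present; 9 new (v, v, f, v, v, x, f, v, b)
  "bvvfxfxfxxx" → prefix "bvv" already present; 8 new (f, x, f, x, f, x, x, x)
  "vxffvfvffxf" → prefix "v" already present; 10 new (x, f, f, v, f, v, f, f, x, f)
  "vbxvbbfbxx" → prefix "vb" already present; 8 new (x, v, b, b, f, b, x, x)
  "xbfbvxx" → 7 new (x, b, f, b, v, x, x)
  "vvbvvbfxf" → prefix "vv" already present; 7 new (b, v, v, b, f, x, f)
  "bfvf" → prefix "b" already present; 3 new (f, v, f)
  "xvfvxbfb" → prefix "x" already present; 7 new (v, f, v, x, b, f, b)
  "bfvbvfv" → prefix "bfv" already present; 4 new (b, v, f, v)
Total nodes = 8 + 10 + 6 + 9 + 8 + 10 + 8 + 7 + 7 + 3 + 7 + 4 = 87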